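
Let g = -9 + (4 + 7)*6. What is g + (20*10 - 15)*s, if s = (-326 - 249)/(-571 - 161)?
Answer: 148099/732 ≈ 202.32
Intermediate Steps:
g = 57 (g = -9 + 11*6 = -9 + 66 = 57)
s = 575/732 (s = -575/(-732) = -575*(-1/732) = 575/732 ≈ 0.78552)
g + (20*10 - 15)*s = 57 + (20*10 - 15)*(575/732) = 57 + (200 - 15)*(575/732) = 57 + 185*(575/732) = 57 + 106375/732 = 148099/732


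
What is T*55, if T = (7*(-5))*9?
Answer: -17325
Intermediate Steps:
T = -315 (T = -35*9 = -315)
T*55 = -315*55 = -17325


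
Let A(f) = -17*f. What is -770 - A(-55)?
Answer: -1705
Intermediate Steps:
-770 - A(-55) = -770 - (-17)*(-55) = -770 - 1*935 = -770 - 935 = -1705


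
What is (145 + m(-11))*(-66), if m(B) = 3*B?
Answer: -7392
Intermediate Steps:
(145 + m(-11))*(-66) = (145 + 3*(-11))*(-66) = (145 - 33)*(-66) = 112*(-66) = -7392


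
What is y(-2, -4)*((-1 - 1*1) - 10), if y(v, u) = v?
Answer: 24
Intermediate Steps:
y(-2, -4)*((-1 - 1*1) - 10) = -2*((-1 - 1*1) - 10) = -2*((-1 - 1) - 10) = -2*(-2 - 10) = -2*(-12) = 24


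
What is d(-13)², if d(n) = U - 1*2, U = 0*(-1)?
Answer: 4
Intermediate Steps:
U = 0
d(n) = -2 (d(n) = 0 - 1*2 = 0 - 2 = -2)
d(-13)² = (-2)² = 4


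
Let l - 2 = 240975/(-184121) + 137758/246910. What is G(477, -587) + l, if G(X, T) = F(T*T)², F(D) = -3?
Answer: 33281391477/3247236865 ≈ 10.249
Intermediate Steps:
l = 4056259692/3247236865 (l = 2 + (240975/(-184121) + 137758/246910) = 2 + (240975*(-1/184121) + 137758*(1/246910)) = 2 + (-34425/26303 + 68879/123455) = 2 - 2438214038/3247236865 = 4056259692/3247236865 ≈ 1.2491)
G(X, T) = 9 (G(X, T) = (-3)² = 9)
G(477, -587) + l = 9 + 4056259692/3247236865 = 33281391477/3247236865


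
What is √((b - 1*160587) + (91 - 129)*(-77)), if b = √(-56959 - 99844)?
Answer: √(-157661 + I*√156803) ≈ 0.499 + 397.07*I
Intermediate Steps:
b = I*√156803 (b = √(-156803) = I*√156803 ≈ 395.98*I)
√((b - 1*160587) + (91 - 129)*(-77)) = √((I*√156803 - 1*160587) + (91 - 129)*(-77)) = √((I*√156803 - 160587) - 38*(-77)) = √((-160587 + I*√156803) + 2926) = √(-157661 + I*√156803)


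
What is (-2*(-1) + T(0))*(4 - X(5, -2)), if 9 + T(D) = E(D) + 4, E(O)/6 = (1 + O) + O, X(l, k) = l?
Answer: -3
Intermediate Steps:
E(O) = 6 + 12*O (E(O) = 6*((1 + O) + O) = 6*(1 + 2*O) = 6 + 12*O)
T(D) = 1 + 12*D (T(D) = -9 + ((6 + 12*D) + 4) = -9 + (10 + 12*D) = 1 + 12*D)
(-2*(-1) + T(0))*(4 - X(5, -2)) = (-2*(-1) + (1 + 12*0))*(4 - 1*5) = (2 + (1 + 0))*(4 - 5) = (2 + 1)*(-1) = 3*(-1) = -3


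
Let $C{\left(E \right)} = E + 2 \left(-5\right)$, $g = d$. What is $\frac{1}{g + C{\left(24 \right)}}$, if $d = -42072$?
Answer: $- \frac{1}{42058} \approx -2.3777 \cdot 10^{-5}$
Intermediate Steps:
$g = -42072$
$C{\left(E \right)} = -10 + E$ ($C{\left(E \right)} = E - 10 = -10 + E$)
$\frac{1}{g + C{\left(24 \right)}} = \frac{1}{-42072 + \left(-10 + 24\right)} = \frac{1}{-42072 + 14} = \frac{1}{-42058} = - \frac{1}{42058}$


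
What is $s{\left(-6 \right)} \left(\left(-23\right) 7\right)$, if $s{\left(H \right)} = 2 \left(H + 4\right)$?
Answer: $644$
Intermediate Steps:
$s{\left(H \right)} = 8 + 2 H$ ($s{\left(H \right)} = 2 \left(4 + H\right) = 8 + 2 H$)
$s{\left(-6 \right)} \left(\left(-23\right) 7\right) = \left(8 + 2 \left(-6\right)\right) \left(\left(-23\right) 7\right) = \left(8 - 12\right) \left(-161\right) = \left(-4\right) \left(-161\right) = 644$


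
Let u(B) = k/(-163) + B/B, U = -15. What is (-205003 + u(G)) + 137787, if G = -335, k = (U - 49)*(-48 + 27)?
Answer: -10957389/163 ≈ -67223.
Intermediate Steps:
k = 1344 (k = (-15 - 49)*(-48 + 27) = -64*(-21) = 1344)
u(B) = -1181/163 (u(B) = 1344/(-163) + B/B = 1344*(-1/163) + 1 = -1344/163 + 1 = -1181/163)
(-205003 + u(G)) + 137787 = (-205003 - 1181/163) + 137787 = -33416670/163 + 137787 = -10957389/163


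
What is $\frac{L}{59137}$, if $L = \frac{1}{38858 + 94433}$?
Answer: $\frac{1}{7882429867} \approx 1.2686 \cdot 10^{-10}$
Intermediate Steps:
$L = \frac{1}{133291} \approx 7.5024 \cdot 10^{-6}$
$\frac{L}{59137} = \frac{1}{133291 \cdot 59137} = \frac{1}{133291} \cdot \frac{1}{59137} = \frac{1}{7882429867}$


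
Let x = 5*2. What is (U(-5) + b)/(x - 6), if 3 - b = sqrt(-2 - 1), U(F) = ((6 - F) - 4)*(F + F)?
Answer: -67/4 - I*sqrt(3)/4 ≈ -16.75 - 0.43301*I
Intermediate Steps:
U(F) = 2*F*(2 - F) (U(F) = (2 - F)*(2*F) = 2*F*(2 - F))
b = 3 - I*sqrt(3) (b = 3 - sqrt(-2 - 1) = 3 - sqrt(-3) = 3 - I*sqrt(3) ≈ 3.0 - 1.732*I)
x = 10
(U(-5) + b)/(x - 6) = (2*(-5)*(2 - 1*(-5)) + (3 - I*sqrt(3)))/(10 - 6) = (2*(-5)*(2 + 5) + (3 - I*sqrt(3)))/4 = (2*(-5)*7 + (3 - I*sqrt(3)))/4 = (-70 + (3 - I*sqrt(3)))/4 = (-67 - I*sqrt(3))/4 = -67/4 - I*sqrt(3)/4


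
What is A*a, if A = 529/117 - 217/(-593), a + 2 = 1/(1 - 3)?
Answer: -847715/69381 ≈ -12.218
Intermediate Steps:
a = -5/2 (a = -2 + 1/(1 - 3) = -2 + 1/(-2) = -2 - 1/2 = -5/2 ≈ -2.5000)
A = 339086/69381 (A = 529*(1/117) - 217*(-1/593) = 529/117 + 217/593 = 339086/69381 ≈ 4.8873)
A*a = (339086/69381)*(-5/2) = -847715/69381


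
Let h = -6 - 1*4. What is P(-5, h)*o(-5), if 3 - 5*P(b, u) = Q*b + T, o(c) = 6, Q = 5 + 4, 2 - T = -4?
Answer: 252/5 ≈ 50.400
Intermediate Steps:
T = 6 (T = 2 - 1*(-4) = 2 + 4 = 6)
Q = 9
h = -10 (h = -6 - 4 = -10)
P(b, u) = -⅗ - 9*b/5 (P(b, u) = ⅗ - (9*b + 6)/5 = ⅗ - (6 + 9*b)/5 = ⅗ + (-6/5 - 9*b/5) = -⅗ - 9*b/5)
P(-5, h)*o(-5) = (-⅗ - 9/5*(-5))*6 = (-⅗ + 9)*6 = (42/5)*6 = 252/5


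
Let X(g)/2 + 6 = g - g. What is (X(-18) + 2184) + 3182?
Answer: 5354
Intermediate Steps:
X(g) = -12 (X(g) = -12 + 2*(g - g) = -12 + 2*0 = -12 + 0 = -12)
(X(-18) + 2184) + 3182 = (-12 + 2184) + 3182 = 2172 + 3182 = 5354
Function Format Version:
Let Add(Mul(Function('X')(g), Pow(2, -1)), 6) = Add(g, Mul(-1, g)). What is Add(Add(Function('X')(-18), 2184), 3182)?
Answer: 5354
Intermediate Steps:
Function('X')(g) = -12 (Function('X')(g) = Add(-12, Mul(2, Add(g, Mul(-1, g)))) = Add(-12, Mul(2, 0)) = Add(-12, 0) = -12)
Add(Add(Function('X')(-18), 2184), 3182) = Add(Add(-12, 2184), 3182) = Add(2172, 3182) = 5354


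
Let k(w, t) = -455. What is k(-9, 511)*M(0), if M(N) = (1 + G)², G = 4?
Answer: -11375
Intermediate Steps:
M(N) = 25 (M(N) = (1 + 4)² = 5² = 25)
k(-9, 511)*M(0) = -455*25 = -11375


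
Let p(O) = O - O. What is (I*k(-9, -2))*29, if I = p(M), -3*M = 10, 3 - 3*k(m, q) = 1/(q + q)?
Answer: 0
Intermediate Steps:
k(m, q) = 1 - 1/(6*q) (k(m, q) = 1 - 1/(3*(q + q)) = 1 - 1/(2*q)/3 = 1 - 1/(6*q))
M = -10/3 (M = -⅓*10 = -10/3 ≈ -3.3333)
p(O) = 0
I = 0
(I*k(-9, -2))*29 = (0*((-⅙ - 2)/(-2)))*29 = (0*(-½*(-13/6)))*29 = (0*(13/12))*29 = 0*29 = 0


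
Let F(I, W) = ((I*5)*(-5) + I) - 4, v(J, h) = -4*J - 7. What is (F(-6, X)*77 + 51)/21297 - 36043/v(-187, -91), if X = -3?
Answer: -4442000/92287 ≈ -48.132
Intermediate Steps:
v(J, h) = -7 - 4*J
F(I, W) = -4 - 24*I (F(I, W) = ((5*I)*(-5) + I) - 4 = (-25*I + I) - 4 = -24*I - 4 = -4 - 24*I)
(F(-6, X)*77 + 51)/21297 - 36043/v(-187, -91) = ((-4 - 24*(-6))*77 + 51)/21297 - 36043/(-7 - 4*(-187)) = ((-4 + 144)*77 + 51)*(1/21297) - 36043/(-7 + 748) = (140*77 + 51)*(1/21297) - 36043/741 = (10780 + 51)*(1/21297) - 36043*1/741 = 10831*(1/21297) - 1897/39 = 10831/21297 - 1897/39 = -4442000/92287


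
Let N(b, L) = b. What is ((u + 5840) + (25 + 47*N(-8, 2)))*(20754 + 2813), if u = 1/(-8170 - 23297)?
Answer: 4070547905254/31467 ≈ 1.2936e+8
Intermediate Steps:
u = -1/31467 (u = 1/(-31467) = -1/31467 ≈ -3.1779e-5)
((u + 5840) + (25 + 47*N(-8, 2)))*(20754 + 2813) = ((-1/31467 + 5840) + (25 + 47*(-8)))*(20754 + 2813) = (183767279/31467 + (25 - 376))*23567 = (183767279/31467 - 351)*23567 = (172722362/31467)*23567 = 4070547905254/31467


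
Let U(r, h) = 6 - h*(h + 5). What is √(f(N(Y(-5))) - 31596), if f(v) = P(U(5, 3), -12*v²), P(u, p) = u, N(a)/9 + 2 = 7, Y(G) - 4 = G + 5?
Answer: I*√31614 ≈ 177.8*I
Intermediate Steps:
Y(G) = 9 + G (Y(G) = 4 + (G + 5) = 4 + (5 + G) = 9 + G)
N(a) = 45 (N(a) = -18 + 9*7 = -18 + 63 = 45)
U(r, h) = 6 - h*(5 + h)
f(v) = -18 (f(v) = 6 - 1*3² - 5*3 = 6 - 1*9 - 15 = 6 - 9 - 15 = -18)
√(f(N(Y(-5))) - 31596) = √(-18 - 31596) = √(-31614) = I*√31614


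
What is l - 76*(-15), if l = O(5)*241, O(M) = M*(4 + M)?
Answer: 11985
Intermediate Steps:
l = 10845 (l = (5*(4 + 5))*241 = (5*9)*241 = 45*241 = 10845)
l - 76*(-15) = 10845 - 76*(-15) = 10845 + 1140 = 11985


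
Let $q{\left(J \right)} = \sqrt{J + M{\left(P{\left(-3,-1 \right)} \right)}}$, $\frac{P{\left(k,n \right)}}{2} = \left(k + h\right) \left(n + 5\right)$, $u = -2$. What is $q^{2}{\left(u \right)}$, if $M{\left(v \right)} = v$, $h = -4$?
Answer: $-58$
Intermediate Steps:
$P{\left(k,n \right)} = 2 \left(-4 + k\right) \left(5 + n\right)$ ($P{\left(k,n \right)} = 2 \left(k - 4\right) \left(n + 5\right) = 2 \left(-4 + k\right) \left(5 + n\right)$)
$q{\left(J \right)} = \sqrt{-56 + J}$ ($q{\left(J \right)} = \sqrt{J + \left(-40 - -8 + 10 \left(-3\right) + 2 \left(-3\right) \left(-1\right)\right)} = \sqrt{J + \left(-40 + 8 - 30 + 6\right)} = \sqrt{J - 56} = \sqrt{-56 + J}$)
$q^{2}{\left(u \right)} = \left(\sqrt{-56 - 2}\right)^{2} = \left(\sqrt{-58}\right)^{2} = \left(i \sqrt{58}\right)^{2} = -58$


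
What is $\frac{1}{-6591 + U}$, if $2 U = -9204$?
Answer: $- \frac{1}{11193} \approx -8.9342 \cdot 10^{-5}$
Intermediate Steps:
$U = -4602$ ($U = \frac{1}{2} \left(-9204\right) = -4602$)
$\frac{1}{-6591 + U} = \frac{1}{-6591 - 4602} = \frac{1}{-11193} = - \frac{1}{11193}$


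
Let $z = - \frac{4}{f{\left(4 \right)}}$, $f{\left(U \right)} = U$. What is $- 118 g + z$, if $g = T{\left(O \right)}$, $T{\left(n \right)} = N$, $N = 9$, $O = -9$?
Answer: $-1063$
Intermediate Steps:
$T{\left(n \right)} = 9$
$g = 9$
$z = -1$ ($z = - \frac{4}{4} = \left(-4\right) \frac{1}{4} = -1$)
$- 118 g + z = \left(-118\right) 9 - 1 = -1062 - 1 = -1063$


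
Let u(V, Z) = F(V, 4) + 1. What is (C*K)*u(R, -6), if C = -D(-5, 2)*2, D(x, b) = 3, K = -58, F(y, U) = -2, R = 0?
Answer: -348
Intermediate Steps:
u(V, Z) = -1 (u(V, Z) = -2 + 1 = -1)
C = -6 (C = -1*3*2 = -3*2 = -6)
(C*K)*u(R, -6) = -6*(-58)*(-1) = 348*(-1) = -348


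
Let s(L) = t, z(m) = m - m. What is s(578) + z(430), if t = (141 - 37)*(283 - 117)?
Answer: 17264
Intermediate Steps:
z(m) = 0
t = 17264 (t = 104*166 = 17264)
s(L) = 17264
s(578) + z(430) = 17264 + 0 = 17264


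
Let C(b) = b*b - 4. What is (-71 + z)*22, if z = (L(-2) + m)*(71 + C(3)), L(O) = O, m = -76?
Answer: -131978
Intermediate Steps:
C(b) = -4 + b² (C(b) = b² - 4 = -4 + b²)
z = -5928 (z = (-2 - 76)*(71 + (-4 + 3²)) = -78*(71 + (-4 + 9)) = -78*(71 + 5) = -78*76 = -5928)
(-71 + z)*22 = (-71 - 5928)*22 = -5999*22 = -131978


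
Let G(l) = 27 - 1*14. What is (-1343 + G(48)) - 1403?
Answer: -2733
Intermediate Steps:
G(l) = 13 (G(l) = 27 - 14 = 13)
(-1343 + G(48)) - 1403 = (-1343 + 13) - 1403 = -1330 - 1403 = -2733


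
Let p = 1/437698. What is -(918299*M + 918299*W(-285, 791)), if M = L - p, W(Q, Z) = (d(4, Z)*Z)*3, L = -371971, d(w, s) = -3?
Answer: 152370538319189479/437698 ≈ 3.4812e+11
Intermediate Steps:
p = 1/437698 ≈ 2.2847e-6
W(Q, Z) = -9*Z (W(Q, Z) = -3*Z*3 = -9*Z)
M = -162810962759/437698 (M = -371971 - 1*1/437698 = -371971 - 1/437698 = -162810962759/437698 ≈ -3.7197e+5)
-(918299*M + 918299*W(-285, 791)) = -918299/(1/(-9*791 - 162810962759/437698)) = -918299/(1/(-7119 - 162810962759/437698)) = -918299/(1/(-165926934821/437698)) = -918299/(-437698/165926934821) = -918299*(-165926934821/437698) = 152370538319189479/437698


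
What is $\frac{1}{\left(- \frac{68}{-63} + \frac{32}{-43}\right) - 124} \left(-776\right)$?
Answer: $\frac{262773}{41876} \approx 6.275$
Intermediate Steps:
$\frac{1}{\left(- \frac{68}{-63} + \frac{32}{-43}\right) - 124} \left(-776\right) = \frac{1}{\left(\left(-68\right) \left(- \frac{1}{63}\right) + 32 \left(- \frac{1}{43}\right)\right) - 124} \left(-776\right) = \frac{1}{\left(\frac{68}{63} - \frac{32}{43}\right) - 124} \left(-776\right) = \frac{1}{\frac{908}{2709} - 124} \left(-776\right) = \frac{1}{- \frac{335008}{2709}} \left(-776\right) = \left(- \frac{2709}{335008}\right) \left(-776\right) = \frac{262773}{41876}$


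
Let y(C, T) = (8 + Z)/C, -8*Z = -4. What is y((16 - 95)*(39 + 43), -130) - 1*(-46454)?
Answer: 601858007/12956 ≈ 46454.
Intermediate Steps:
Z = 1/2 (Z = -1/8*(-4) = 1/2 ≈ 0.50000)
y(C, T) = 17/(2*C) (y(C, T) = (8 + 1/2)/C = (17/2)/C = 17/(2*C))
y((16 - 95)*(39 + 43), -130) - 1*(-46454) = 17/(2*(((16 - 95)*(39 + 43)))) - 1*(-46454) = 17/(2*((-79*82))) + 46454 = (17/2)/(-6478) + 46454 = (17/2)*(-1/6478) + 46454 = -17/12956 + 46454 = 601858007/12956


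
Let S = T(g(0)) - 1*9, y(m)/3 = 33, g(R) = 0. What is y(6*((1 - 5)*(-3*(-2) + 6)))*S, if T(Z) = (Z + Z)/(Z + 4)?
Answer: -891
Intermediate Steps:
T(Z) = 2*Z/(4 + Z) (T(Z) = (2*Z)/(4 + Z) = 2*Z/(4 + Z))
y(m) = 99 (y(m) = 3*33 = 99)
S = -9 (S = 2*0/(4 + 0) - 1*9 = 2*0/4 - 9 = 2*0*(¼) - 9 = 0 - 9 = -9)
y(6*((1 - 5)*(-3*(-2) + 6)))*S = 99*(-9) = -891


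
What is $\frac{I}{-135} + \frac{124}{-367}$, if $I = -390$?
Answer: $\frac{8426}{3303} \approx 2.551$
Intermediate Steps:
$\frac{I}{-135} + \frac{124}{-367} = - \frac{390}{-135} + \frac{124}{-367} = \left(-390\right) \left(- \frac{1}{135}\right) + 124 \left(- \frac{1}{367}\right) = \frac{26}{9} - \frac{124}{367} = \frac{8426}{3303}$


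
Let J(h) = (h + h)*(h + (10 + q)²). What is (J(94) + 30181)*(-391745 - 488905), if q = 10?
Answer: -108366624450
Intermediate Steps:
J(h) = 2*h*(400 + h) (J(h) = (h + h)*(h + (10 + 10)²) = (2*h)*(h + 20²) = (2*h)*(h + 400) = (2*h)*(400 + h) = 2*h*(400 + h))
(J(94) + 30181)*(-391745 - 488905) = (2*94*(400 + 94) + 30181)*(-391745 - 488905) = (2*94*494 + 30181)*(-880650) = (92872 + 30181)*(-880650) = 123053*(-880650) = -108366624450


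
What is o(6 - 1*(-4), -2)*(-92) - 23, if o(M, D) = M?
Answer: -943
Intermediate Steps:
o(6 - 1*(-4), -2)*(-92) - 23 = (6 - 1*(-4))*(-92) - 23 = (6 + 4)*(-92) - 23 = 10*(-92) - 23 = -920 - 23 = -943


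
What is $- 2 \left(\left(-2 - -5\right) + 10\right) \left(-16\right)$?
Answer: $416$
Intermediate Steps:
$- 2 \left(\left(-2 - -5\right) + 10\right) \left(-16\right) = - 2 \left(\left(-2 + 5\right) + 10\right) \left(-16\right) = - 2 \left(3 + 10\right) \left(-16\right) = \left(-2\right) 13 \left(-16\right) = \left(-26\right) \left(-16\right) = 416$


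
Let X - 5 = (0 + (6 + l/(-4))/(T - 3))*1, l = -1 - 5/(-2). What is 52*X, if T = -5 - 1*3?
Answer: 5135/22 ≈ 233.41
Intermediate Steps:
l = 3/2 (l = -1 - 5*(-1)/2 = -1 - 1*(-5/2) = -1 + 5/2 = 3/2 ≈ 1.5000)
T = -8 (T = -5 - 3 = -8)
X = 395/88 (X = 5 + (0 + (6 + (3/2)/(-4))/(-8 - 3))*1 = 5 + (0 + (6 + (3/2)*(-¼))/(-11))*1 = 5 + (0 + (6 - 3/8)*(-1/11))*1 = 5 + (0 + (45/8)*(-1/11))*1 = 5 + (0 - 45/88)*1 = 5 - 45/88*1 = 5 - 45/88 = 395/88 ≈ 4.4886)
52*X = 52*(395/88) = 5135/22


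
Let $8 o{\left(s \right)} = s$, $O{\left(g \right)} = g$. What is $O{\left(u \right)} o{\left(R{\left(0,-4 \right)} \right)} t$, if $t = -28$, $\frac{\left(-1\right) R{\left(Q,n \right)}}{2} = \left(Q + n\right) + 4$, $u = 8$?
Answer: $0$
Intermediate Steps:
$R{\left(Q,n \right)} = -8 - 2 Q - 2 n$ ($R{\left(Q,n \right)} = - 2 \left(\left(Q + n\right) + 4\right) = - 2 \left(4 + Q + n\right) = -8 - 2 Q - 2 n$)
$o{\left(s \right)} = \frac{s}{8}$
$O{\left(u \right)} o{\left(R{\left(0,-4 \right)} \right)} t = 8 \frac{-8 - 0 - -8}{8} \left(-28\right) = 8 \frac{-8 + 0 + 8}{8} \left(-28\right) = 8 \cdot \frac{1}{8} \cdot 0 \left(-28\right) = 8 \cdot 0 \left(-28\right) = 0 \left(-28\right) = 0$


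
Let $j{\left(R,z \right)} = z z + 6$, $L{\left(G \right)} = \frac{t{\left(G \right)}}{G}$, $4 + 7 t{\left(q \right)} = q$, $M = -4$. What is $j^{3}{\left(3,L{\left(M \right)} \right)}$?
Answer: $\frac{26463592}{117649} \approx 224.94$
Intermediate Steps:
$t{\left(q \right)} = - \frac{4}{7} + \frac{q}{7}$
$L{\left(G \right)} = \frac{- \frac{4}{7} + \frac{G}{7}}{G}$
$j{\left(R,z \right)} = 6 + z^{2}$ ($j{\left(R,z \right)} = z^{2} + 6 = 6 + z^{2}$)
$j^{3}{\left(3,L{\left(M \right)} \right)} = \left(6 + \left(\frac{-4 - 4}{7 \left(-4\right)}\right)^{2}\right)^{3} = \left(6 + \left(\frac{1}{7} \left(- \frac{1}{4}\right) \left(-8\right)\right)^{2}\right)^{3} = \left(6 + \left(\frac{2}{7}\right)^{2}\right)^{3} = \left(6 + \frac{4}{49}\right)^{3} = \left(\frac{298}{49}\right)^{3} = \frac{26463592}{117649}$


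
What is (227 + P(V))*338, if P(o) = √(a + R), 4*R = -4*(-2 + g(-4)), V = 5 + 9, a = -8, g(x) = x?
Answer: 76726 + 338*I*√2 ≈ 76726.0 + 478.0*I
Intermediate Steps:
V = 14
R = 6 (R = (-4*(-2 - 4))/4 = (-4*(-6))/4 = (¼)*24 = 6)
P(o) = I*√2 (P(o) = √(-8 + 6) = √(-2) = I*√2)
(227 + P(V))*338 = (227 + I*√2)*338 = 76726 + 338*I*√2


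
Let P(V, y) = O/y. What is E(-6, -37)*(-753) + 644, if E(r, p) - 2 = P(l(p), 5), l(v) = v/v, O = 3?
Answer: -6569/5 ≈ -1313.8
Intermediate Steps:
l(v) = 1
P(V, y) = 3/y
E(r, p) = 13/5 (E(r, p) = 2 + 3/5 = 2 + 3*(⅕) = 2 + ⅗ = 13/5)
E(-6, -37)*(-753) + 644 = (13/5)*(-753) + 644 = -9789/5 + 644 = -6569/5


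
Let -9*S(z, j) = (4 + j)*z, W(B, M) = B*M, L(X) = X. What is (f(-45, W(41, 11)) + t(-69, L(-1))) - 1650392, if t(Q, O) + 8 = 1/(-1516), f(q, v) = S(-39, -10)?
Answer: -2502045817/1516 ≈ -1.6504e+6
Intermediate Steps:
S(z, j) = -z*(4 + j)/9 (S(z, j) = -(4 + j)*z/9 = -z*(4 + j)/9)
f(q, v) = -26 (f(q, v) = -⅑*(-39)*(4 - 10) = -⅑*(-39)*(-6) = -26)
t(Q, O) = -12129/1516 (t(Q, O) = -8 + 1/(-1516) = -8 - 1/1516 = -12129/1516)
(f(-45, W(41, 11)) + t(-69, L(-1))) - 1650392 = (-26 - 12129/1516) - 1650392 = -51545/1516 - 1650392 = -2502045817/1516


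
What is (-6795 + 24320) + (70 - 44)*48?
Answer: 18773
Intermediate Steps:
(-6795 + 24320) + (70 - 44)*48 = 17525 + 26*48 = 17525 + 1248 = 18773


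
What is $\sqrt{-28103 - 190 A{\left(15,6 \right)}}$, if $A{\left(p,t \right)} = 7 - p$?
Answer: $i \sqrt{26583} \approx 163.04 i$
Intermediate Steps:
$\sqrt{-28103 - 190 A{\left(15,6 \right)}} = \sqrt{-28103 - 190 \left(7 - 15\right)} = \sqrt{-28103 - -1520} = \sqrt{-28103 + 1520} = \sqrt{-26583} = i \sqrt{26583}$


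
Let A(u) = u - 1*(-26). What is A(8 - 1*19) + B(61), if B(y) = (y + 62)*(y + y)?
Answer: 15021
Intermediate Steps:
A(u) = 26 + u (A(u) = u + 26 = 26 + u)
B(y) = 2*y*(62 + y) (B(y) = (62 + y)*(2*y) = 2*y*(62 + y))
A(8 - 1*19) + B(61) = (26 + (8 - 1*19)) + 2*61*(62 + 61) = (26 + (8 - 19)) + 2*61*123 = (26 - 11) + 15006 = 15 + 15006 = 15021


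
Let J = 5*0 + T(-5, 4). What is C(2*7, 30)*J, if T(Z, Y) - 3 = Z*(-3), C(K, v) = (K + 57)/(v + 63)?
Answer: 426/31 ≈ 13.742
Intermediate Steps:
C(K, v) = (57 + K)/(63 + v)
T(Z, Y) = 3 - 3*Z (T(Z, Y) = 3 + Z*(-3) = 3 - 3*Z)
J = 18 (J = 5*0 + (3 - 3*(-5)) = 0 + (3 + 15) = 0 + 18 = 18)
C(2*7, 30)*J = ((57 + 2*7)/(63 + 30))*18 = ((57 + 14)/93)*18 = ((1/93)*71)*18 = (71/93)*18 = 426/31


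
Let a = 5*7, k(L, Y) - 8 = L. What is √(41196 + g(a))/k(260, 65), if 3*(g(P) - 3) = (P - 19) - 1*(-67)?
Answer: √23190/201 ≈ 0.75762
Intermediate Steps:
k(L, Y) = 8 + L
a = 35
g(P) = 19 + P/3 (g(P) = 3 + ((P - 19) - 1*(-67))/3 = 3 + ((-19 + P) + 67)/3 = 3 + (48 + P)/3 = 3 + (16 + P/3) = 19 + P/3)
√(41196 + g(a))/k(260, 65) = √(41196 + (19 + (⅓)*35))/(8 + 260) = √(41196 + (19 + 35/3))/268 = √(41196 + 92/3)*(1/268) = √(123680/3)*(1/268) = (4*√23190/3)*(1/268) = √23190/201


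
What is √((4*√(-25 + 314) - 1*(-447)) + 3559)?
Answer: √4074 ≈ 63.828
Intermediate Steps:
√((4*√(-25 + 314) - 1*(-447)) + 3559) = √((4*√289 + 447) + 3559) = √((4*17 + 447) + 3559) = √((68 + 447) + 3559) = √(515 + 3559) = √4074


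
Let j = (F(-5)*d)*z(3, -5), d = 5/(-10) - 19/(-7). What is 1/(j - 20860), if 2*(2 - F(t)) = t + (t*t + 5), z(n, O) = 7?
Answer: -4/84091 ≈ -4.7568e-5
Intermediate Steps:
F(t) = -½ - t/2 - t²/2 (F(t) = 2 - (t + (t*t + 5))/2 = 2 - (t + (t² + 5))/2 = 2 - (t + (5 + t²))/2 = 2 - (5 + t + t²)/2 = 2 + (-5/2 - t/2 - t²/2) = -½ - t/2 - t²/2)
d = 31/14 (d = 5*(-⅒) - 19*(-⅐) = -½ + 19/7 = 31/14 ≈ 2.2143)
j = -651/4 (j = ((-½ - ½*(-5) - ½*(-5)²)*(31/14))*7 = ((-½ + 5/2 - ½*25)*(31/14))*7 = ((-½ + 5/2 - 25/2)*(31/14))*7 = -21/2*31/14*7 = -93/4*7 = -651/4 ≈ -162.75)
1/(j - 20860) = 1/(-651/4 - 20860) = 1/(-84091/4) = -4/84091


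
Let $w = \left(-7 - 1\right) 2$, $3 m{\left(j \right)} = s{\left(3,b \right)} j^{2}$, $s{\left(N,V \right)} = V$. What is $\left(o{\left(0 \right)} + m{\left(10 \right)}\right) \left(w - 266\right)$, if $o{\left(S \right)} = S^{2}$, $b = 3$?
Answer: $-28200$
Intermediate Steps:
$m{\left(j \right)} = j^{2}$ ($m{\left(j \right)} = \frac{3 j^{2}}{3} = j^{2}$)
$w = -16$ ($w = \left(-8\right) 2 = -16$)
$\left(o{\left(0 \right)} + m{\left(10 \right)}\right) \left(w - 266\right) = \left(0^{2} + 10^{2}\right) \left(-16 - 266\right) = \left(0 + 100\right) \left(-16 - 266\right) = 100 \left(-282\right) = -28200$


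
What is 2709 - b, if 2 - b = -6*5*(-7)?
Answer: 2917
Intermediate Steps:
b = -208 (b = 2 - (-6*5)*(-7) = 2 - (-30)*(-7) = 2 - 1*210 = 2 - 210 = -208)
2709 - b = 2709 - 1*(-208) = 2709 + 208 = 2917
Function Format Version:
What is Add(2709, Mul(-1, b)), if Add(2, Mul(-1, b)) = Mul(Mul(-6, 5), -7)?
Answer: 2917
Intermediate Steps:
b = -208 (b = Add(2, Mul(-1, Mul(Mul(-6, 5), -7))) = Add(2, Mul(-1, Mul(-30, -7))) = Add(2, Mul(-1, 210)) = Add(2, -210) = -208)
Add(2709, Mul(-1, b)) = Add(2709, Mul(-1, -208)) = Add(2709, 208) = 2917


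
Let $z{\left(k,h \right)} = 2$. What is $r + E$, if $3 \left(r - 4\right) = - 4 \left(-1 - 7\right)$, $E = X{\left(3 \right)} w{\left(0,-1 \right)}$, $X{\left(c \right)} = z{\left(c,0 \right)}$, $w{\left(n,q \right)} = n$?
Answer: $\frac{44}{3} \approx 14.667$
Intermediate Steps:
$X{\left(c \right)} = 2$
$E = 0$ ($E = 2 \cdot 0 = 0$)
$r = \frac{44}{3}$ ($r = 4 + \frac{\left(-4\right) \left(-1 - 7\right)}{3} = 4 + \frac{\left(-4\right) \left(-8\right)}{3} = 4 + \frac{1}{3} \cdot 32 = 4 + \frac{32}{3} = \frac{44}{3} \approx 14.667$)
$r + E = \frac{44}{3} + 0 = \frac{44}{3}$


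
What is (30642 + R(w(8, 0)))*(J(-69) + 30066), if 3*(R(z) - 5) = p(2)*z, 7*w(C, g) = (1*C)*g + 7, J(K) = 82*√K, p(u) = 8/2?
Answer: 921472790 + 7539490*I*√69/3 ≈ 9.2147e+8 + 2.0876e+7*I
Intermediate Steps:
p(u) = 4 (p(u) = 8*(½) = 4)
w(C, g) = 1 + C*g/7 (w(C, g) = ((1*C)*g + 7)/7 = (C*g + 7)/7 = (7 + C*g)/7 = 1 + C*g/7)
R(z) = 5 + 4*z/3 (R(z) = 5 + (4*z)/3 = 5 + 4*z/3)
(30642 + R(w(8, 0)))*(J(-69) + 30066) = (30642 + (5 + 4*(1 + (⅐)*8*0)/3))*(82*√(-69) + 30066) = (30642 + (5 + 4*(1 + 0)/3))*(82*(I*√69) + 30066) = (30642 + (5 + (4/3)*1))*(82*I*√69 + 30066) = (30642 + (5 + 4/3))*(30066 + 82*I*√69) = (30642 + 19/3)*(30066 + 82*I*√69) = 91945*(30066 + 82*I*√69)/3 = 921472790 + 7539490*I*√69/3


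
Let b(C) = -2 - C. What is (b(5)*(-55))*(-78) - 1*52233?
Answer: -82263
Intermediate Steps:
(b(5)*(-55))*(-78) - 1*52233 = ((-2 - 1*5)*(-55))*(-78) - 1*52233 = ((-2 - 5)*(-55))*(-78) - 52233 = -7*(-55)*(-78) - 52233 = 385*(-78) - 52233 = -30030 - 52233 = -82263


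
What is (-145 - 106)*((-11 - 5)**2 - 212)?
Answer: -11044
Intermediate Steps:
(-145 - 106)*((-11 - 5)**2 - 212) = -251*((-16)**2 - 212) = -251*(256 - 212) = -251*44 = -11044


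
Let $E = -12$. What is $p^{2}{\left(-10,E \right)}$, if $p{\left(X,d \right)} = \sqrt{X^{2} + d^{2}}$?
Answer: $244$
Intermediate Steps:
$p^{2}{\left(-10,E \right)} = \left(\sqrt{\left(-10\right)^{2} + \left(-12\right)^{2}}\right)^{2} = \left(\sqrt{100 + 144}\right)^{2} = \left(\sqrt{244}\right)^{2} = \left(2 \sqrt{61}\right)^{2} = 244$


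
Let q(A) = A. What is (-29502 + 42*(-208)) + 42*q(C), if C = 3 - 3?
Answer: -38238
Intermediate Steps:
C = 0
(-29502 + 42*(-208)) + 42*q(C) = (-29502 + 42*(-208)) + 42*0 = (-29502 - 8736) + 0 = -38238 + 0 = -38238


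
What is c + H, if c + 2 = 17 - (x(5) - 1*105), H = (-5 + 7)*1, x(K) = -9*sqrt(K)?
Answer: 122 + 9*sqrt(5) ≈ 142.12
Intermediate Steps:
H = 2 (H = 2*1 = 2)
c = 120 + 9*sqrt(5) (c = -2 + (17 - (-9*sqrt(5) - 1*105)) = -2 + (17 - (-9*sqrt(5) - 105)) = -2 + (17 - (-105 - 9*sqrt(5))) = -2 + (17 + (105 + 9*sqrt(5))) = -2 + (122 + 9*sqrt(5)) = 120 + 9*sqrt(5) ≈ 140.12)
c + H = (120 + 9*sqrt(5)) + 2 = 122 + 9*sqrt(5)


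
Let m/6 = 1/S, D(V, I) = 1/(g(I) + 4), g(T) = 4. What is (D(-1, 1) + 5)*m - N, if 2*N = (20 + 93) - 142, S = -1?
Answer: -65/4 ≈ -16.250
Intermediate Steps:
D(V, I) = ⅛ (D(V, I) = 1/(4 + 4) = 1/8 = ⅛)
m = -6 (m = 6/(-1) = 6*(-1) = -6)
N = -29/2 (N = ((20 + 93) - 142)/2 = (113 - 142)/2 = (½)*(-29) = -29/2 ≈ -14.500)
(D(-1, 1) + 5)*m - N = (⅛ + 5)*(-6) - 1*(-29/2) = (41/8)*(-6) + 29/2 = -123/4 + 29/2 = -65/4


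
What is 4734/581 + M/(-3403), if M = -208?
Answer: 195550/23821 ≈ 8.2091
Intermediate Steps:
4734/581 + M/(-3403) = 4734/581 - 208/(-3403) = 4734*(1/581) - 208*(-1/3403) = 4734/581 + 208/3403 = 195550/23821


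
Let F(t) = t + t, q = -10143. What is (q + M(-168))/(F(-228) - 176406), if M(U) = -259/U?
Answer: 243395/4244688 ≈ 0.057341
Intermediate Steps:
F(t) = 2*t
(q + M(-168))/(F(-228) - 176406) = (-10143 - 259/(-168))/(2*(-228) - 176406) = (-10143 - 259*(-1/168))/(-456 - 176406) = (-10143 + 37/24)/(-176862) = -243395/24*(-1/176862) = 243395/4244688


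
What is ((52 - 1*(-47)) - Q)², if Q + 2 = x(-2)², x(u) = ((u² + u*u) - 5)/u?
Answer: 156025/16 ≈ 9751.6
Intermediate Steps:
x(u) = (-5 + 2*u²)/u (x(u) = ((u² + u²) - 5)/u = (2*u² - 5)/u = (-5 + 2*u²)/u)
Q = ¼ (Q = -2 + (-5/(-2) + 2*(-2))² = -2 + (-5*(-½) - 4)² = -2 + (5/2 - 4)² = -2 + (-3/2)² = -2 + 9/4 = ¼ ≈ 0.25000)
((52 - 1*(-47)) - Q)² = ((52 - 1*(-47)) - 1*¼)² = ((52 + 47) - ¼)² = (99 - ¼)² = (395/4)² = 156025/16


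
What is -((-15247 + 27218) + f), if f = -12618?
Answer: 647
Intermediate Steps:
-((-15247 + 27218) + f) = -((-15247 + 27218) - 12618) = -(11971 - 12618) = -1*(-647) = 647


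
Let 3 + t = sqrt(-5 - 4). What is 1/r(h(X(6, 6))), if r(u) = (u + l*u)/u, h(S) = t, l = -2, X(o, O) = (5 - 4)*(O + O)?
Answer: -1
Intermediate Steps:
X(o, O) = 2*O (X(o, O) = 1*(2*O) = 2*O)
t = -3 + 3*I (t = -3 + sqrt(-5 - 4) = -3 + sqrt(-9) = -3 + 3*I ≈ -3.0 + 3.0*I)
h(S) = -3 + 3*I
r(u) = -1 (r(u) = (u - 2*u)/u = (-u)/u = -1)
1/r(h(X(6, 6))) = 1/(-1) = -1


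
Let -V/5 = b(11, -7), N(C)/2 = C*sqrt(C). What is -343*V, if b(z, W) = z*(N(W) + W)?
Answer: -132055 - 264110*I*sqrt(7) ≈ -1.3206e+5 - 6.9877e+5*I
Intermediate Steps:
N(C) = 2*C**(3/2) (N(C) = 2*(C*sqrt(C)) = 2*C**(3/2))
b(z, W) = z*(W + 2*W**(3/2)) (b(z, W) = z*(2*W**(3/2) + W) = z*(W + 2*W**(3/2)))
V = 385 + 770*I*sqrt(7) (V = -55*(-7 + 2*(-7)**(3/2)) = -55*(-7 + 2*(-7*I*sqrt(7))) = -55*(-7 - 14*I*sqrt(7)) = -5*(-77 - 154*I*sqrt(7)) = 385 + 770*I*sqrt(7) ≈ 385.0 + 2037.2*I)
-343*V = -343*(385 + 770*I*sqrt(7)) = -132055 - 264110*I*sqrt(7)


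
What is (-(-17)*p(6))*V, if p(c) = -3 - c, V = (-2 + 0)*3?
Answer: 918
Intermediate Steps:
V = -6 (V = -2*3 = -6)
(-(-17)*p(6))*V = -(-17)*(-3 - 1*6)*(-6) = -(-17)*(-3 - 6)*(-6) = -(-17)*(-9)*(-6) = -17*9*(-6) = -153*(-6) = 918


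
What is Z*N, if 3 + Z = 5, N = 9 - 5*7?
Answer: -52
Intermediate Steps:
N = -26 (N = 9 - 35 = -26)
Z = 2 (Z = -3 + 5 = 2)
Z*N = 2*(-26) = -52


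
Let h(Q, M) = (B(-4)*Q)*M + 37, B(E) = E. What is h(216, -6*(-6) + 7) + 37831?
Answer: 716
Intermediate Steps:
h(Q, M) = 37 - 4*M*Q (h(Q, M) = (-4*Q)*M + 37 = -4*M*Q + 37 = 37 - 4*M*Q)
h(216, -6*(-6) + 7) + 37831 = (37 - 4*(-6*(-6) + 7)*216) + 37831 = (37 - 4*(36 + 7)*216) + 37831 = (37 - 4*43*216) + 37831 = (37 - 37152) + 37831 = -37115 + 37831 = 716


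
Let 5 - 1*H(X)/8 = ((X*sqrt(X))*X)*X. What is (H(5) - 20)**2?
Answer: 5000400 - 40000*sqrt(5) ≈ 4.9110e+6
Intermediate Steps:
H(X) = 40 - 8*X**(7/2) (H(X) = 40 - 8*(X*sqrt(X))*X*X = 40 - 8*X**(3/2)*X*X = 40 - 8*X**(5/2)*X = 40 - 8*X**(7/2))
(H(5) - 20)**2 = ((40 - 1000*sqrt(5)) - 20)**2 = (20 - 1000*sqrt(5))**2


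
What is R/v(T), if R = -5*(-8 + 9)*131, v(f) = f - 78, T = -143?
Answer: 655/221 ≈ 2.9638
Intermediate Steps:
v(f) = -78 + f
R = -655 (R = -5*1*131 = -5*131 = -655)
R/v(T) = -655/(-78 - 143) = -655/(-221) = -655*(-1/221) = 655/221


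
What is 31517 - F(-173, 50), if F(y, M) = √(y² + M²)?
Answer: 31517 - √32429 ≈ 31337.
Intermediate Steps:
F(y, M) = √(M² + y²)
31517 - F(-173, 50) = 31517 - √(50² + (-173)²) = 31517 - √(2500 + 29929) = 31517 - √32429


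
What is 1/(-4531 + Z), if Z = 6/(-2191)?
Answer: -2191/9927427 ≈ -0.00022070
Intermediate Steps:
Z = -6/2191 (Z = -1/2191*6 = -6/2191 ≈ -0.0027385)
1/(-4531 + Z) = 1/(-4531 - 6/2191) = 1/(-9927427/2191) = -2191/9927427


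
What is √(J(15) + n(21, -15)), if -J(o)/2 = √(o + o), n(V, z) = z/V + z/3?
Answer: √(-280 - 98*√30)/7 ≈ 4.0827*I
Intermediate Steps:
n(V, z) = z/3 + z/V (n(V, z) = z/V + z*(⅓) = z/V + z/3 = z/3 + z/V)
J(o) = -2*√2*√o (J(o) = -2*√(o + o) = -2*√2*√o)
√(J(15) + n(21, -15)) = √(-2*√2*√15 + ((⅓)*(-15) - 15/21)) = √(-2*√30 + (-5 - 15*1/21)) = √(-2*√30 + (-5 - 5/7)) = √(-2*√30 - 40/7) = √(-40/7 - 2*√30)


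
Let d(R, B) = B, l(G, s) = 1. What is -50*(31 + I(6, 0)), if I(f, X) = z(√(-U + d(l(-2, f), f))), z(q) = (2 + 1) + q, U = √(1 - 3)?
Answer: -1700 - 50*√(6 - I*√2) ≈ -1823.3 + 14.336*I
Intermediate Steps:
U = I*√2 (U = √(-2) = I*√2 ≈ 1.4142*I)
z(q) = 3 + q
I(f, X) = 3 + √(f - I*√2) (I(f, X) = 3 + √(-I*√2 + f) = 3 + √(f - I*√2))
-50*(31 + I(6, 0)) = -50*(31 + (3 + √(6 - I*√2))) = -50*(34 + √(6 - I*√2)) = -1700 - 50*√(6 - I*√2)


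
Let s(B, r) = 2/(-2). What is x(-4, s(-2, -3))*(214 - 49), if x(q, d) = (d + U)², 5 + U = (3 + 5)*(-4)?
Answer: 238260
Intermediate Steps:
s(B, r) = -1 (s(B, r) = 2*(-½) = -1)
U = -37 (U = -5 + (3 + 5)*(-4) = -5 + 8*(-4) = -5 - 32 = -37)
x(q, d) = (-37 + d)² (x(q, d) = (d - 37)² = (-37 + d)²)
x(-4, s(-2, -3))*(214 - 49) = (-37 - 1)²*(214 - 49) = (-38)²*165 = 1444*165 = 238260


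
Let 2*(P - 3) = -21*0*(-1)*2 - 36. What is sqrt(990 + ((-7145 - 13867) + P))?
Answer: I*sqrt(20037) ≈ 141.55*I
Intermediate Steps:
P = -15 (P = 3 + (-21*0*(-1)*2 - 36)/2 = 3 + (-0*2 - 36)/2 = 3 + (-21*0 - 36)/2 = 3 + (0 - 36)/2 = 3 + (1/2)*(-36) = 3 - 18 = -15)
sqrt(990 + ((-7145 - 13867) + P)) = sqrt(990 + ((-7145 - 13867) - 15)) = sqrt(990 + (-21012 - 15)) = sqrt(990 - 21027) = sqrt(-20037) = I*sqrt(20037)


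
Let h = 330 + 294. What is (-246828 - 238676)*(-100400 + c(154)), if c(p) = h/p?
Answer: 3753182845952/77 ≈ 4.8743e+10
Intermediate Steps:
h = 624
c(p) = 624/p
(-246828 - 238676)*(-100400 + c(154)) = (-246828 - 238676)*(-100400 + 624/154) = -485504*(-100400 + 624*(1/154)) = -485504*(-100400 + 312/77) = -485504*(-7730488/77) = 3753182845952/77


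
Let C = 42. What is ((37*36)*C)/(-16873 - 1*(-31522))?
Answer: 18648/4883 ≈ 3.8190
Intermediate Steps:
((37*36)*C)/(-16873 - 1*(-31522)) = ((37*36)*42)/(-16873 - 1*(-31522)) = (1332*42)/(-16873 + 31522) = 55944/14649 = 55944*(1/14649) = 18648/4883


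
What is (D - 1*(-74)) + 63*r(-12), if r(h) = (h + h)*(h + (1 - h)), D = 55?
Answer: -1383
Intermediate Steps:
r(h) = 2*h (r(h) = (2*h)*1 = 2*h)
(D - 1*(-74)) + 63*r(-12) = (55 - 1*(-74)) + 63*(2*(-12)) = (55 + 74) + 63*(-24) = 129 - 1512 = -1383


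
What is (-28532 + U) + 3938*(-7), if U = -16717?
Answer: -72815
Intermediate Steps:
(-28532 + U) + 3938*(-7) = (-28532 - 16717) + 3938*(-7) = -45249 - 27566 = -72815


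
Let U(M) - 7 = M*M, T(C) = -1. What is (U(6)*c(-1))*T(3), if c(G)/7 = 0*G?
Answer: 0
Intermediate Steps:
U(M) = 7 + M**2 (U(M) = 7 + M*M = 7 + M**2)
c(G) = 0 (c(G) = 7*(0*G) = 7*0 = 0)
(U(6)*c(-1))*T(3) = ((7 + 6**2)*0)*(-1) = ((7 + 36)*0)*(-1) = (43*0)*(-1) = 0*(-1) = 0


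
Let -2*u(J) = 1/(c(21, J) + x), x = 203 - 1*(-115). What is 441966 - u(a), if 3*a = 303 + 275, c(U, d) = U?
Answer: 299652949/678 ≈ 4.4197e+5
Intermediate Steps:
x = 318 (x = 203 + 115 = 318)
a = 578/3 (a = (303 + 275)/3 = (1/3)*578 = 578/3 ≈ 192.67)
u(J) = -1/678 (u(J) = -1/(2*(21 + 318)) = -1/2/339 = -1/2*1/339 = -1/678)
441966 - u(a) = 441966 - 1*(-1/678) = 441966 + 1/678 = 299652949/678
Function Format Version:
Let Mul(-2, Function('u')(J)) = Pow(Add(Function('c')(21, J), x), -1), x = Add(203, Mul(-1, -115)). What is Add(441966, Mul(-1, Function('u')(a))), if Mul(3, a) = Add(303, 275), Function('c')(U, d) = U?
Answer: Rational(299652949, 678) ≈ 4.4197e+5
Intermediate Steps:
x = 318 (x = Add(203, 115) = 318)
a = Rational(578, 3) (a = Mul(Rational(1, 3), Add(303, 275)) = Mul(Rational(1, 3), 578) = Rational(578, 3) ≈ 192.67)
Function('u')(J) = Rational(-1, 678) (Function('u')(J) = Mul(Rational(-1, 2), Pow(Add(21, 318), -1)) = Mul(Rational(-1, 2), Pow(339, -1)) = Mul(Rational(-1, 2), Rational(1, 339)) = Rational(-1, 678))
Add(441966, Mul(-1, Function('u')(a))) = Add(441966, Mul(-1, Rational(-1, 678))) = Add(441966, Rational(1, 678)) = Rational(299652949, 678)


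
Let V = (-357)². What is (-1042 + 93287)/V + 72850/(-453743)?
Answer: 32570863385/57829091607 ≈ 0.56323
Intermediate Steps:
V = 127449
(-1042 + 93287)/V + 72850/(-453743) = (-1042 + 93287)/127449 + 72850/(-453743) = 92245*(1/127449) + 72850*(-1/453743) = 92245/127449 - 72850/453743 = 32570863385/57829091607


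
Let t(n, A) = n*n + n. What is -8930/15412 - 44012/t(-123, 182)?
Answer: -203079131/57818118 ≈ -3.5124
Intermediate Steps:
t(n, A) = n + n² (t(n, A) = n² + n = n + n²)
-8930/15412 - 44012/t(-123, 182) = -8930/15412 - 44012*(-1/(123*(1 - 123))) = -8930*1/15412 - 44012/((-123*(-122))) = -4465/7706 - 44012/15006 = -4465/7706 - 44012*1/15006 = -4465/7706 - 22006/7503 = -203079131/57818118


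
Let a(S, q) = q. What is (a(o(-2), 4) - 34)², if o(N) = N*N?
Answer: 900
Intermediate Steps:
o(N) = N²
(a(o(-2), 4) - 34)² = (4 - 34)² = (-30)² = 900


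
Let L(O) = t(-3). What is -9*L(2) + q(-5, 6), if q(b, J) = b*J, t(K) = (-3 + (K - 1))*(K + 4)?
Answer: 33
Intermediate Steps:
t(K) = (-4 + K)*(4 + K) (t(K) = (-3 + (-1 + K))*(4 + K) = (-4 + K)*(4 + K))
q(b, J) = J*b
L(O) = -7 (L(O) = -16 + (-3)² = -16 + 9 = -7)
-9*L(2) + q(-5, 6) = -9*(-7) + 6*(-5) = 63 - 30 = 33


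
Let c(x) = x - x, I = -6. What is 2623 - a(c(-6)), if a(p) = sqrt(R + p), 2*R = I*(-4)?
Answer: 2623 - 2*sqrt(3) ≈ 2619.5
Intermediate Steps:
R = 12 (R = (-6*(-4))/2 = (1/2)*24 = 12)
c(x) = 0
a(p) = sqrt(12 + p)
2623 - a(c(-6)) = 2623 - sqrt(12 + 0) = 2623 - sqrt(12) = 2623 - 2*sqrt(3)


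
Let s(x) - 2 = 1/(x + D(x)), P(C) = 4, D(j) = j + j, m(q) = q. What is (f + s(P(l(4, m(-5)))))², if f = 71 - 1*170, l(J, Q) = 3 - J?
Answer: 1352569/144 ≈ 9392.8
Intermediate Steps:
D(j) = 2*j
s(x) = 2 + 1/(3*x) (s(x) = 2 + 1/(x + 2*x) = 2 + 1/(3*x))
f = -99 (f = 71 - 170 = -99)
(f + s(P(l(4, m(-5)))))² = (-99 + (2 + (⅓)/4))² = (-99 + (2 + (⅓)*(¼)))² = (-99 + (2 + 1/12))² = (-99 + 25/12)² = (-1163/12)² = 1352569/144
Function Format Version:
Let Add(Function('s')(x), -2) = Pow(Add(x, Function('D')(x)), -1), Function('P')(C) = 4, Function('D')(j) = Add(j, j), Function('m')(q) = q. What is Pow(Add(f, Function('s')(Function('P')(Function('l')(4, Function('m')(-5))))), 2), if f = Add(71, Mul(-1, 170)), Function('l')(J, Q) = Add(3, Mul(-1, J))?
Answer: Rational(1352569, 144) ≈ 9392.8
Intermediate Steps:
Function('D')(j) = Mul(2, j)
Function('s')(x) = Add(2, Mul(Rational(1, 3), Pow(x, -1))) (Function('s')(x) = Add(2, Pow(Add(x, Mul(2, x)), -1)) = Add(2, Pow(Mul(3, x), -1)) = Add(2, Mul(Rational(1, 3), Pow(x, -1))))
f = -99 (f = Add(71, -170) = -99)
Pow(Add(f, Function('s')(Function('P')(Function('l')(4, Function('m')(-5))))), 2) = Pow(Add(-99, Add(2, Mul(Rational(1, 3), Pow(4, -1)))), 2) = Pow(Add(-99, Add(2, Mul(Rational(1, 3), Rational(1, 4)))), 2) = Pow(Add(-99, Add(2, Rational(1, 12))), 2) = Pow(Add(-99, Rational(25, 12)), 2) = Pow(Rational(-1163, 12), 2) = Rational(1352569, 144)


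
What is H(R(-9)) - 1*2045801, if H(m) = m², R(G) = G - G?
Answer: -2045801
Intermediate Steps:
R(G) = 0
H(R(-9)) - 1*2045801 = 0² - 1*2045801 = 0 - 2045801 = -2045801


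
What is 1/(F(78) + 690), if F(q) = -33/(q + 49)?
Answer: 127/87597 ≈ 0.0014498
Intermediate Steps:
F(q) = -33/(49 + q)
1/(F(78) + 690) = 1/(-33/(49 + 78) + 690) = 1/(-33/127 + 690) = 1/(87597/127) = 127/87597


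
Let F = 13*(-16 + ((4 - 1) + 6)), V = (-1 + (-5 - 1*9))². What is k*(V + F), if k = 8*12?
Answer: 12864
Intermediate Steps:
k = 96
V = 225 (V = (-1 + (-5 - 9))² = (-1 - 14)² = (-15)² = 225)
F = -91 (F = 13*(-16 + (3 + 6)) = 13*(-16 + 9) = 13*(-7) = -91)
k*(V + F) = 96*(225 - 91) = 96*134 = 12864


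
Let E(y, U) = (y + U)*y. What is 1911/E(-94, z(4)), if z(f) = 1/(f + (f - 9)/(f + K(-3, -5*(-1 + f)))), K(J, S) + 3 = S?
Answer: 8967/41360 ≈ 0.21680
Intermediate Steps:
K(J, S) = -3 + S
z(f) = 1/(f + (-9 + f)/(2 - 4*f)) (z(f) = 1/(f + (f - 9)/(f + (-3 - 5*(-1 + f)))) = 1/(f + (-9 + f)/(f + (-3 + (5 - 5*f)))) = 1/(f + (-9 + f)/(f + (2 - 5*f))) = 1/(f + (-9 + f)/(2 - 4*f)))
E(y, U) = y*(U + y) (E(y, U) = (U + y)*y = y*(U + y))
1911/E(-94, z(4)) = 1911/((-94*(2*(-1 + 2*4)/(9 - 3*4 + 4*4**2) - 94))) = 1911/((-94*(2*(-1 + 8)/(9 - 12 + 4*16) - 94))) = 1911/((-94*(2*7/(9 - 12 + 64) - 94))) = 1911/((-94*(2*7/61 - 94))) = 1911/((-94*(2*(1/61)*7 - 94))) = 1911/((-94*(14/61 - 94))) = 1911/((-94*(-5720/61))) = 1911/(537680/61) = 1911*(61/537680) = 8967/41360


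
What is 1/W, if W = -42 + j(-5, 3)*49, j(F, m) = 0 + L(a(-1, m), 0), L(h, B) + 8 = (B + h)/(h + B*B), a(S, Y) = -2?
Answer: -1/385 ≈ -0.0025974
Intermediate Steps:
L(h, B) = -8 + (B + h)/(h + B**2) (L(h, B) = -8 + (B + h)/(h + B*B) = -8 + (B + h)/(h + B**2))
j(F, m) = -7 (j(F, m) = 0 + (0 - 8*0**2 - 7*(-2))/(-2 + 0**2) = 0 + (0 - 8*0 + 14)/(-2 + 0) = 0 + (0 + 0 + 14)/(-2) = 0 - 1/2*14 = 0 - 7 = -7)
W = -385 (W = -42 - 7*49 = -42 - 343 = -385)
1/W = 1/(-385) = -1/385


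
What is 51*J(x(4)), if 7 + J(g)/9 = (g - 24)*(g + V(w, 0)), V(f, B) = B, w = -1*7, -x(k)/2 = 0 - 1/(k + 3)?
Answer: -309825/49 ≈ -6323.0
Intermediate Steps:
x(k) = 2/(3 + k) (x(k) = -2*(0 - 1/(k + 3)) = -2*(0 - 1/(3 + k)) = -(-2)/(3 + k) = 2/(3 + k))
w = -7
J(g) = -63 + 9*g*(-24 + g) (J(g) = -63 + 9*((g - 24)*(g + 0)) = -63 + 9*((-24 + g)*g) = -63 + 9*(g*(-24 + g)) = -63 + 9*g*(-24 + g))
51*J(x(4)) = 51*(-63 - 432/(3 + 4) + 9*(2/(3 + 4))**2) = 51*(-63 - 432/7 + 9*(2/7)**2) = 51*(-63 - 432/7 + 9*(2*(1/7))**2) = 51*(-63 - 216*2/7 + 9*(2/7)**2) = 51*(-63 - 432/7 + 9*(4/49)) = 51*(-63 - 432/7 + 36/49) = 51*(-6075/49) = -309825/49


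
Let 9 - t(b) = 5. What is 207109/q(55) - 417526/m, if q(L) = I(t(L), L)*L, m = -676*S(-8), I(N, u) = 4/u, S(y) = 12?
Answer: 210217289/4056 ≈ 51829.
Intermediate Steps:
t(b) = 4 (t(b) = 9 - 1*5 = 9 - 5 = 4)
m = -8112 (m = -676*12 = -8112)
q(L) = 4 (q(L) = (4/L)*L = 4)
207109/q(55) - 417526/m = 207109/4 - 417526/(-8112) = 207109*(1/4) - 417526*(-1/8112) = 207109/4 + 208763/4056 = 210217289/4056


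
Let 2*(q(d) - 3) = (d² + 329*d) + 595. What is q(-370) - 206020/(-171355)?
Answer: 540570349/68542 ≈ 7886.7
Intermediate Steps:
q(d) = 601/2 + d²/2 + 329*d/2 (q(d) = 3 + ((d² + 329*d) + 595)/2 = 3 + (595 + d² + 329*d)/2 = 3 + (595/2 + d²/2 + 329*d/2) = 601/2 + d²/2 + 329*d/2)
q(-370) - 206020/(-171355) = (601/2 + (½)*(-370)² + (329/2)*(-370)) - 206020/(-171355) = (601/2 + (½)*136900 - 60865) - 206020*(-1/171355) = (601/2 + 68450 - 60865) + 41204/34271 = 15771/2 + 41204/34271 = 540570349/68542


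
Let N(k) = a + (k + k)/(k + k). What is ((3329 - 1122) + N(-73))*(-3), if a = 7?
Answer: -6645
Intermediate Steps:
N(k) = 8 (N(k) = 7 + (k + k)/(k + k) = 7 + (2*k)/((2*k)) = 7 + (2*k)*(1/(2*k)) = 7 + 1 = 8)
((3329 - 1122) + N(-73))*(-3) = ((3329 - 1122) + 8)*(-3) = (2207 + 8)*(-3) = 2215*(-3) = -6645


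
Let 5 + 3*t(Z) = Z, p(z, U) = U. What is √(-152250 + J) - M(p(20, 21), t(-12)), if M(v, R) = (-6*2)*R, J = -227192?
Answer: -68 + I*√379442 ≈ -68.0 + 615.99*I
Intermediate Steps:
t(Z) = -5/3 + Z/3
M(v, R) = -12*R
√(-152250 + J) - M(p(20, 21), t(-12)) = √(-152250 - 227192) - (-12)*(-5/3 + (⅓)*(-12)) = √(-379442) - (-12)*(-5/3 - 4) = I*√379442 - (-12)*(-17)/3 = I*√379442 - 1*68 = I*√379442 - 68 = -68 + I*√379442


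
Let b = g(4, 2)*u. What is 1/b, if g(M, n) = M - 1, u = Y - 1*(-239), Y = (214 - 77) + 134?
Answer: 1/1530 ≈ 0.00065359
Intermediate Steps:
Y = 271 (Y = 137 + 134 = 271)
u = 510 (u = 271 - 1*(-239) = 271 + 239 = 510)
g(M, n) = -1 + M
b = 1530 (b = (-1 + 4)*510 = 3*510 = 1530)
1/b = 1/1530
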